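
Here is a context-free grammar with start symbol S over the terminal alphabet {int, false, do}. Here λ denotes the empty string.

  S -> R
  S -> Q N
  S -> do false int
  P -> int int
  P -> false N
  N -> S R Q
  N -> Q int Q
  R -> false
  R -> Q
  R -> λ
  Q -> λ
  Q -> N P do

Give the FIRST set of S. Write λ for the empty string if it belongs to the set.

FIRST(P) = {false, int}
FIRST(S) = {λ, do, false, int}  (via R, Q N)
FIRST(N) = {λ, do, false, int}  (via S R Q, Q int Q)
FIRST(Q) = {λ, do, false, int}  (via N P do)
FIRST(R) = {λ, do, false, int}  (via Q)

{λ, do, false, int}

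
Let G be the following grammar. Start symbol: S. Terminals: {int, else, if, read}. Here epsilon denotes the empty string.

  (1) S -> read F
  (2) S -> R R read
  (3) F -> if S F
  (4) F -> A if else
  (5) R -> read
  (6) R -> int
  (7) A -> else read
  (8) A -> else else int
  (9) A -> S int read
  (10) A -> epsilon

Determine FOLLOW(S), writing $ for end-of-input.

{$, else, if, int, read}

FIRST(R): from R->read we get {read}; from R->int we get {int}. So FIRST(R) = {int, read}.
FIRST(S): from S->read F we get {read}; from S->R R read we get {int, read}. So FIRST(S) = {int, read}.
FIRST(A): from A->else read we get {else}; from A->else else int we get {else}; from A->S int read we get {int, read}; from A->epsilon we get {epsilon}. So FIRST(A) = {epsilon, else, int, read}.
FIRST(F): from F->if S F we get {if}; from F->A if else we get {else, if, int, read}. So FIRST(F) = {else, if, int, read}.
FOLLOW(S) includes $ since S is the start symbol.
FOLLOW(S): in F->if S F, S is followed by F with FIRST {else, if, int, read}; in A->S int read, S is followed by int read with FIRST {int}. Thus FOLLOW(S) = {$, else, if, int, read}.
FOLLOW(F): in S->read F, the suffix after F is empty, so FOLLOW(F) ⊇ FOLLOW(S) = {$, else, if, int, read}; in F->if S F, the suffix after F is empty (adds nothing new). Thus FOLLOW(F) = {$, else, if, int, read}.
FOLLOW(R): in S->R R read (occurrence 1), R is followed by R read with FIRST {int, read}; in S->R R read (occurrence 2), R is followed by read with FIRST {read}. Thus FOLLOW(R) = {int, read}.
FOLLOW(A): in F->A if else, A is followed by if else with FIRST {if}. Thus FOLLOW(A) = {if}.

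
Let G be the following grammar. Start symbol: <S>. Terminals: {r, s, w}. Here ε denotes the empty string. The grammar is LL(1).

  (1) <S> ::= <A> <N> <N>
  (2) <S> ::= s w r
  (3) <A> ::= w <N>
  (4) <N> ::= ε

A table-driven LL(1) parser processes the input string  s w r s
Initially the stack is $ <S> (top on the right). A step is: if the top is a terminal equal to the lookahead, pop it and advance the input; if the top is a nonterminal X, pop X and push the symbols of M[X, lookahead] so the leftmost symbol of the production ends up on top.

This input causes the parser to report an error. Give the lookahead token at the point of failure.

step 1: stack=$ <S>  input=s w r s $  — expand <S> ::= s w r
step 2: stack=$ r w s  input=s w r s $  — match s
step 3: stack=$ r w  input=w r s $  — match w
step 4: stack=$ r  input=r s $  — match r
step 5: stack=$  input=s $  — error: stack empty but input remains

s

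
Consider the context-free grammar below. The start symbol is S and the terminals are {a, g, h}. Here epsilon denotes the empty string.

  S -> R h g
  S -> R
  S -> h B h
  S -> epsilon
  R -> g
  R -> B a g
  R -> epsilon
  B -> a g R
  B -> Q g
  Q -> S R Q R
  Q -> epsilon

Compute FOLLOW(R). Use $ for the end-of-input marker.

FIRST(S) = {epsilon, a, g, h}  (via R h g, R)
FIRST(R) = {epsilon, a, g, h}  (via B a g)
FIRST(Q) = {epsilon, a, g, h}  (via S R Q R)
FIRST(B) = {a, g, h}  (via Q g)
FOLLOW(S) includes $ since S is the start symbol.
FOLLOW(B): in S->h B h, B is followed by h with FIRST {h}; in R->B a g, B is followed by a g with FIRST {a}. Thus FOLLOW(B) = {a, h}.
FOLLOW(Q): in B->Q g, Q is followed by g with FIRST {g}; in Q->S R Q R, Q is followed by R with FIRST {epsilon, a, g, h}; in Q->S R Q R, the suffix after Q is nullable (adds nothing new). Thus FOLLOW(Q) = {a, g, h}.
FOLLOW(S): in Q->S R Q R, S is followed by R Q R with FIRST {epsilon, a, g, h}; in Q->S R Q R, the suffix after S is nullable, so FOLLOW(S) ⊇ FOLLOW(Q) = {a, g, h}. Thus FOLLOW(S) = {$, a, g, h}.
FOLLOW(R): in S->R h g, R is followed by h g with FIRST {h}; in S->R, the suffix after R is empty, so FOLLOW(R) ⊇ FOLLOW(S) = {$, a, g, h}; in B->a g R, the suffix after R is empty, so FOLLOW(R) ⊇ FOLLOW(B) = {a, h}; in Q->S R Q R (occurrence 1), R is followed by Q R with FIRST {epsilon, a, g, h}; in Q->S R Q R (occurrence 1), the suffix after R is nullable, so FOLLOW(R) ⊇ FOLLOW(Q) = {a, g, h}; in Q->S R Q R (occurrence 2), the suffix after R is empty, so FOLLOW(R) ⊇ FOLLOW(Q) = {a, g, h}. Thus FOLLOW(R) = {$, a, g, h}.

{$, a, g, h}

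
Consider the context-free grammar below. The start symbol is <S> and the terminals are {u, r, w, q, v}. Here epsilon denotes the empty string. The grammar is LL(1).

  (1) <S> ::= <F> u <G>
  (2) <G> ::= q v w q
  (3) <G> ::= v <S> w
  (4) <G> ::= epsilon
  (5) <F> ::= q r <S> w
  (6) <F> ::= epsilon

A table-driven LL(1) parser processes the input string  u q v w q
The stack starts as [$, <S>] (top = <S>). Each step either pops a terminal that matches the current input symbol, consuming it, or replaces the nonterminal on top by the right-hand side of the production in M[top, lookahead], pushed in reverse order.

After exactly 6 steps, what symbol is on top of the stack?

     Stack        Input        Action
  1  $ <S>        u q v w q $  expand <S> ::= <F> u <G>
  2  $ <G> u <F>  u q v w q $  expand <F> ::= epsilon
  3  $ <G> u      u q v w q $  match u
  4  $ <G>        q v w q $    expand <G> ::= q v w q
  5  $ q w v q    q v w q $    match q
  6  $ q w v      v w q $      match v
Stack after step 6: $ q w (top = w).

w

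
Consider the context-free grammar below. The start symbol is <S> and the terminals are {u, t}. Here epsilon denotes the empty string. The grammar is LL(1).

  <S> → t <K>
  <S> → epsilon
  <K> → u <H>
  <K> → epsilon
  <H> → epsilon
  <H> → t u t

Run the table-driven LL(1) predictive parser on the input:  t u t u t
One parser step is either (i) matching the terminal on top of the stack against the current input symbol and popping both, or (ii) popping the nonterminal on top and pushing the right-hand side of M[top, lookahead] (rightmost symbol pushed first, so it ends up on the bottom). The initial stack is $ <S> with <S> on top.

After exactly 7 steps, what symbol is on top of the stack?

step 1: stack=$ <S>  input=t u t u t $  — expand <S> → t <K>
step 2: stack=$ <K> t  input=t u t u t $  — match t
step 3: stack=$ <K>  input=u t u t $  — expand <K> → u <H>
step 4: stack=$ <H> u  input=u t u t $  — match u
step 5: stack=$ <H>  input=t u t $  — expand <H> → t u t
step 6: stack=$ t u t  input=t u t $  — match t
step 7: stack=$ t u  input=u t $  — match u
Stack after step 7: $ t (top = t).

t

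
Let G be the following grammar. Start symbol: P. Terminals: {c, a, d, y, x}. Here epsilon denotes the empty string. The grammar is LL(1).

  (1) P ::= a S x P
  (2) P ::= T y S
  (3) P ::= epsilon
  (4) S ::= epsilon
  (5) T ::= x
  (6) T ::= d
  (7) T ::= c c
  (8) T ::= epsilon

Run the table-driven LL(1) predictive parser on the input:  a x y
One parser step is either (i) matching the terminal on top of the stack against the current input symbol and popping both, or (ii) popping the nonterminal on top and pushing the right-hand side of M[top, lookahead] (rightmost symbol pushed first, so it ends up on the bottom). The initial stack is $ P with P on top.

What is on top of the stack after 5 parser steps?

     Stack      Input    Action
  1  $ P        a x y $  expand P ::= a S x P
  2  $ P x S a  a x y $  match a
  3  $ P x S    x y $    expand S ::= epsilon
  4  $ P x      x y $    match x
  5  $ P        y $      expand P ::= T y S
Stack after step 5: $ S y T (top = T).

T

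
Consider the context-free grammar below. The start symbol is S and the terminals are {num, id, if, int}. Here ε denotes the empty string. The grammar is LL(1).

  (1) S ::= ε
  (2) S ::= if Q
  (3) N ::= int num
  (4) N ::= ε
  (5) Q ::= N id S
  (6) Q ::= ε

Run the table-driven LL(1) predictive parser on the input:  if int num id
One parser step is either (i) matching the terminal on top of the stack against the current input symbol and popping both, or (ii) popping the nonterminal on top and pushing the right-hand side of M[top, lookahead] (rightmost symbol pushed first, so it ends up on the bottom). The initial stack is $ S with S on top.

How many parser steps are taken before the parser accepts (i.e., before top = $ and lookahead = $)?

8

step 1: stack=$ S  input=if int num id $  — expand S ::= if Q
step 2: stack=$ Q if  input=if int num id $  — match if
step 3: stack=$ Q  input=int num id $  — expand Q ::= N id S
step 4: stack=$ S id N  input=int num id $  — expand N ::= int num
step 5: stack=$ S id num int  input=int num id $  — match int
step 6: stack=$ S id num  input=num id $  — match num
step 7: stack=$ S id  input=id $  — match id
step 8: stack=$ S  input=$  — expand S ::= ε
Accept reached after 8 steps.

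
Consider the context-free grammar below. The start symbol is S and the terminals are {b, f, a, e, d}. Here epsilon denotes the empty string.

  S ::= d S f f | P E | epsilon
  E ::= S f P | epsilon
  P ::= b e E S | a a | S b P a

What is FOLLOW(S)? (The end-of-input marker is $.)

{$, a, b, d, f}

FIRST(S): from S::=d S f f we get {d}; from S::=P E we get {a, b, d}; from S::=epsilon we get {epsilon}. So FIRST(S) = {epsilon, a, b, d}.
FIRST(E): from E::=S f P we get {a, b, d, f}; from E::=epsilon we get {epsilon}. So FIRST(E) = {epsilon, a, b, d, f}.
FIRST(P): from P::=b e E S we get {b}; from P::=a a we get {a}; from P::=S b P a we get {a, b, d}. So FIRST(P) = {a, b, d}.
FOLLOW(S) includes $ since S is the start symbol.
FOLLOW(S): in S::=d S f f, S is followed by f f with FIRST {f}; in E::=S f P, S is followed by f P with FIRST {f}; in P::=b e E S, the suffix after S is empty, so FOLLOW(S) ⊇ FOLLOW(P) = {$, a, b, d, f}; in P::=S b P a, S is followed by b P a with FIRST {b}. Thus FOLLOW(S) = {$, a, b, d, f}.
FOLLOW(E): in S::=P E, the suffix after E is empty, so FOLLOW(E) ⊇ FOLLOW(S) = {$, a, b, d, f}; in P::=b e E S, E is followed by S with FIRST {epsilon, a, b, d}; in P::=b e E S, the suffix after E is nullable, so FOLLOW(E) ⊇ FOLLOW(P) = {$, a, b, d, f}. Thus FOLLOW(E) = {$, a, b, d, f}.
FOLLOW(P): in S::=P E, P is followed by E with FIRST {epsilon, a, b, d, f}; in S::=P E, the suffix after P is nullable, so FOLLOW(P) ⊇ FOLLOW(S) = {$, a, b, d, f}; in E::=S f P, the suffix after P is empty, so FOLLOW(P) ⊇ FOLLOW(E) = {$, a, b, d, f}; in P::=S b P a, P is followed by a with FIRST {a}. Thus FOLLOW(P) = {$, a, b, d, f}.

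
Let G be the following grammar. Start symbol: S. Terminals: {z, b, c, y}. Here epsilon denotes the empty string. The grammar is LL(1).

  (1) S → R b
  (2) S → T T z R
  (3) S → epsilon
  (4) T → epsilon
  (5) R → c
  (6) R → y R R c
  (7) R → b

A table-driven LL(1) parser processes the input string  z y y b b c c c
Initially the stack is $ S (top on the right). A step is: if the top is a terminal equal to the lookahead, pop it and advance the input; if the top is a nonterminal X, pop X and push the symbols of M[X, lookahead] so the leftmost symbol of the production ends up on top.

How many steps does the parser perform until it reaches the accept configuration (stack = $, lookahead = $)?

16

step 1: stack=$ S  input=z y y b b c c c $  — expand S → T T z R
step 2: stack=$ R z T T  input=z y y b b c c c $  — expand T → epsilon
step 3: stack=$ R z T  input=z y y b b c c c $  — expand T → epsilon
step 4: stack=$ R z  input=z y y b b c c c $  — match z
step 5: stack=$ R  input=y y b b c c c $  — expand R → y R R c
step 6: stack=$ c R R y  input=y y b b c c c $  — match y
step 7: stack=$ c R R  input=y b b c c c $  — expand R → y R R c
step 8: stack=$ c R c R R y  input=y b b c c c $  — match y
step 9: stack=$ c R c R R  input=b b c c c $  — expand R → b
step 10: stack=$ c R c R b  input=b b c c c $  — match b
step 11: stack=$ c R c R  input=b c c c $  — expand R → b
step 12: stack=$ c R c b  input=b c c c $  — match b
step 13: stack=$ c R c  input=c c c $  — match c
step 14: stack=$ c R  input=c c $  — expand R → c
step 15: stack=$ c c  input=c c $  — match c
step 16: stack=$ c  input=c $  — match c
Accept reached after 16 steps.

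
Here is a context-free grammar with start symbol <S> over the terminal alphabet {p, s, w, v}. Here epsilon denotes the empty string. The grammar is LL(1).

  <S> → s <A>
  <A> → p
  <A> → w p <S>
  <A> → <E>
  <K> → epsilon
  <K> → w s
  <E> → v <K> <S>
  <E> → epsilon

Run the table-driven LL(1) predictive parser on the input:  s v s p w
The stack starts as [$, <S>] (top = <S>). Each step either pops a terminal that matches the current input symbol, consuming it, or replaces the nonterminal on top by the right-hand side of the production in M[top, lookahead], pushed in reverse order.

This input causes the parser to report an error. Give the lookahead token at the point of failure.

w

      Stack        Input        Action
   1  $ <S>        s v s p w $  expand <S> → s <A>
   2  $ <A> s      s v s p w $  match s
   3  $ <A>        v s p w $    expand <A> → <E>
   4  $ <E>        v s p w $    expand <E> → v <K> <S>
   5  $ <S> <K> v  v s p w $    match v
   6  $ <S> <K>    s p w $      expand <K> → epsilon
   7  $ <S>        s p w $      expand <S> → s <A>
   8  $ <A> s      s p w $      match s
   9  $ <A>        p w $        expand <A> → p
  10  $ p          p w $        match p
  11  $            w $          error: stack empty but input remains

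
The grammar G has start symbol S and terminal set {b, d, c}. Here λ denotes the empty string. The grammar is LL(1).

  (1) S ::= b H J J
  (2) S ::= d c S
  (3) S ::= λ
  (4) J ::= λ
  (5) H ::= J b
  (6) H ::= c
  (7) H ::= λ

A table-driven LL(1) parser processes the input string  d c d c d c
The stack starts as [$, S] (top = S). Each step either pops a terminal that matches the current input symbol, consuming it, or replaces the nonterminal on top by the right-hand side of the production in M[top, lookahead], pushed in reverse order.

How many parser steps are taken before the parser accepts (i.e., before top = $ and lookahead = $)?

10

      Stack    Input          Action
   1  $ S      d c d c d c $  expand S ::= d c S
   2  $ S c d  d c d c d c $  match d
   3  $ S c    c d c d c $    match c
   4  $ S      d c d c $      expand S ::= d c S
   5  $ S c d  d c d c $      match d
   6  $ S c    c d c $        match c
   7  $ S      d c $          expand S ::= d c S
   8  $ S c d  d c $          match d
   9  $ S c    c $            match c
  10  $ S      $              expand S ::= λ
Accept reached after 10 steps.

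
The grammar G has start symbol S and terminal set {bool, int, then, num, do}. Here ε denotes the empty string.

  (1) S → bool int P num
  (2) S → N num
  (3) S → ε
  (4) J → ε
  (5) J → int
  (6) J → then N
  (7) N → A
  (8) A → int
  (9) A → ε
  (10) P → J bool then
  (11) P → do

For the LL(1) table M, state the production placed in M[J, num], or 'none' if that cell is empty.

none

FIRST(J) = {ε, int, then}
FIRST(A) = {ε, int}
FIRST(N) = {ε, int}  (via A)
FIRST(P) = {bool, do, int, then}  (via J bool then)
FIRST(S) = {ε, bool, int, num}  (via N num)
FOLLOW(S) includes $ since S is the start symbol.
FOLLOW(J): in P→J bool then, J is followed by bool then with FIRST {bool}. Thus FOLLOW(J) = {bool}.
For J → ε: FIRST(ε) = {ε}, so it goes in M[J, t] for t ∈ {}; since ε ∈ FIRST, also for every t ∈ FOLLOW(J) = {bool}.
For J → int: FIRST(int) = {int}, so it goes in M[J, t] for t ∈ {int}.
For J → then N: FIRST(then N) = {then}, so it goes in M[J, t] for t ∈ {then}.
None of these place a production in M[J, num].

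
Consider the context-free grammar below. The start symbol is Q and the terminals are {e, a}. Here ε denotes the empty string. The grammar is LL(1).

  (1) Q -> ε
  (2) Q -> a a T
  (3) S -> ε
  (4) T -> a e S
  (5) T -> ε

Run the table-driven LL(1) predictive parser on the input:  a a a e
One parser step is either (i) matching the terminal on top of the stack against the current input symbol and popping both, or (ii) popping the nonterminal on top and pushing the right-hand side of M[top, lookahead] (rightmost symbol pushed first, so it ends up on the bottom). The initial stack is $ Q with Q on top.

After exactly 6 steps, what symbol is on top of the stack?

S

step 1: stack=$ Q  input=a a a e $  — expand Q -> a a T
step 2: stack=$ T a a  input=a a a e $  — match a
step 3: stack=$ T a  input=a a e $  — match a
step 4: stack=$ T  input=a e $  — expand T -> a e S
step 5: stack=$ S e a  input=a e $  — match a
step 6: stack=$ S e  input=e $  — match e
Stack after step 6: $ S (top = S).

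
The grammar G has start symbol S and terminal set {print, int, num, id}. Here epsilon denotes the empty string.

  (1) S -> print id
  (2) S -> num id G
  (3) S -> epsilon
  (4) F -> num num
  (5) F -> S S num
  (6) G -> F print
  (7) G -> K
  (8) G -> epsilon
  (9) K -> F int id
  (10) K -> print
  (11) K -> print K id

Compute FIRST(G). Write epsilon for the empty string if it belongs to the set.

{epsilon, num, print}

FIRST(S): from S->print id we get {print}; from S->num id G we get {num}; from S->epsilon we get {epsilon}. So FIRST(S) = {epsilon, num, print}.
FIRST(F): from F->num num we get {num}; from F->S S num we get {num, print}. So FIRST(F) = {num, print}.
FIRST(K): from K->F int id we get {num, print}; from K->print we get {print}; from K->print K id we get {print}. So FIRST(K) = {num, print}.
FIRST(G): from G->F print we get {num, print}; from G->K we get {num, print}; from G->epsilon we get {epsilon}. So FIRST(G) = {epsilon, num, print}.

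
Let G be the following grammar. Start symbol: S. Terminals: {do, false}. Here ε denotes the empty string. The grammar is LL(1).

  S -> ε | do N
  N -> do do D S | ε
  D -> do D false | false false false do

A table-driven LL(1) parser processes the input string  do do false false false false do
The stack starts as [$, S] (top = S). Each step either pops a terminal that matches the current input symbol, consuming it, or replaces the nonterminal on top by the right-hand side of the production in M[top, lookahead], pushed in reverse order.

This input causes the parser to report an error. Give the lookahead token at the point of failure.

step 1: stack=$ S  input=do do false false false false do $  — expand S -> do N
step 2: stack=$ N do  input=do do false false false false do $  — match do
step 3: stack=$ N  input=do false false false false do $  — expand N -> do do D S
step 4: stack=$ S D do do  input=do false false false false do $  — match do
step 5: stack=$ S D do  input=false false false false do $  — error: top is terminal do but lookahead is false

false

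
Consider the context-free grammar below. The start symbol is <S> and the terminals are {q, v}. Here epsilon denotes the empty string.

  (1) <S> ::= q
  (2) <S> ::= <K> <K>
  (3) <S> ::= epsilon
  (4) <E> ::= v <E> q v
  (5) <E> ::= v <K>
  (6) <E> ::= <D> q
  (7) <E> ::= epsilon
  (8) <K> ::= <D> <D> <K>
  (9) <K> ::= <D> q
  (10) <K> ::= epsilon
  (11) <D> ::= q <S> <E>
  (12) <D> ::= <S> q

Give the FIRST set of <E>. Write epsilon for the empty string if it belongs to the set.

{epsilon, q, v}

FIRST(<S>) = {epsilon, q}  (via <K> <K>)
FIRST(<D>) = {q}  (via <S> q)
FIRST(<E>) = {epsilon, q, v}  (via <D> q)
FIRST(<K>) = {epsilon, q}  (via <D> <D> <K>, <D> q)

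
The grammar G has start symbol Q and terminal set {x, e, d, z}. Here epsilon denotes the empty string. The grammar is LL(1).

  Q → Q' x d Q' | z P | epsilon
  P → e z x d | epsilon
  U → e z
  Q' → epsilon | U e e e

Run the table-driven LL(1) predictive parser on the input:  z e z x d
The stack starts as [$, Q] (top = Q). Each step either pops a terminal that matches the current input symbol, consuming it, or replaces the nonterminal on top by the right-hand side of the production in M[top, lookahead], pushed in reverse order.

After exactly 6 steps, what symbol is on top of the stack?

step 1: stack=$ Q  input=z e z x d $  — expand Q → z P
step 2: stack=$ P z  input=z e z x d $  — match z
step 3: stack=$ P  input=e z x d $  — expand P → e z x d
step 4: stack=$ d x z e  input=e z x d $  — match e
step 5: stack=$ d x z  input=z x d $  — match z
step 6: stack=$ d x  input=x d $  — match x
Stack after step 6: $ d (top = d).

d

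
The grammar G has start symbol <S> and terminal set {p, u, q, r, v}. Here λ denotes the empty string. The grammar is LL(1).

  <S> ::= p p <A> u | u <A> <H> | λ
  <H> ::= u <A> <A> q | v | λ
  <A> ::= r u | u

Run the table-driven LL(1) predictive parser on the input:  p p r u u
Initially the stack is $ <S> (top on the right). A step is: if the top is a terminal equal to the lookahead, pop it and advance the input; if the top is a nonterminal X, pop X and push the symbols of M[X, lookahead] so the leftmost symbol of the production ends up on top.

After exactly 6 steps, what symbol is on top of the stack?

     Stack        Input        Action
  1  $ <S>        p p r u u $  expand <S> ::= p p <A> u
  2  $ u <A> p p  p p r u u $  match p
  3  $ u <A> p    p r u u $    match p
  4  $ u <A>      r u u $      expand <A> ::= r u
  5  $ u u r      r u u $      match r
  6  $ u u        u u $        match u
Stack after step 6: $ u (top = u).

u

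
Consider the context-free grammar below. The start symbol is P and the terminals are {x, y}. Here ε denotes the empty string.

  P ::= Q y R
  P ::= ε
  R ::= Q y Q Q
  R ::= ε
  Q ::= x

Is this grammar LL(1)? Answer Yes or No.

FIRST(P) = {ε, x}
FIRST(R) = {ε, x}
FIRST(Q) = {x}
FOLLOW(P) = {$}
FOLLOW(R) = {$}
FOLLOW(Q) = {$, x, y}
Each cell of M receives at most one production.

Yes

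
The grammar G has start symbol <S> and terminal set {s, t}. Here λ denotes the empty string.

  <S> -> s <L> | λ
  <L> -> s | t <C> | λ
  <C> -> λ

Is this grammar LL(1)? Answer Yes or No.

Yes

FIRST(<S>) = {λ, s}
FIRST(<L>) = {λ, s, t}
FIRST(<C>) = {λ}
FOLLOW(<S>) = {$}
FOLLOW(<L>) = {$}
FOLLOW(<C>) = {$}
Each cell of M receives at most one production.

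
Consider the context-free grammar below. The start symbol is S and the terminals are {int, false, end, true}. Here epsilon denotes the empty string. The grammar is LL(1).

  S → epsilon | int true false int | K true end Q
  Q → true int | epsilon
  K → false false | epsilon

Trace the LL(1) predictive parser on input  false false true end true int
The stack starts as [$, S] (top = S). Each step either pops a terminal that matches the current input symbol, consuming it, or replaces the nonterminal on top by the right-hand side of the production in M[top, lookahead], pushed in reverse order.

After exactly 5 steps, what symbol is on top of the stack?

     Stack                     Input                            Action
  1  $ S                       false false true end true int $  expand S → K true end Q
  2  $ Q end true K            false false true end true int $  expand K → false false
  3  $ Q end true false false  false false true end true int $  match false
  4  $ Q end true false        false true end true int $        match false
  5  $ Q end true              true end true int $              match true
Stack after step 5: $ Q end (top = end).

end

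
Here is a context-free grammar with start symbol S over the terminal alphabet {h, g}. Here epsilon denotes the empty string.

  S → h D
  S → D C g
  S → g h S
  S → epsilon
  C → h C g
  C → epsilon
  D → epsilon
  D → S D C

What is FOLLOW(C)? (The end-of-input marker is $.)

FIRST(C) = {epsilon, h}
FIRST(S) = {epsilon, g, h}  (via D C g)
FIRST(D) = {epsilon, g, h}  (via S D C)
FOLLOW(S) includes $ since S is the start symbol.
FOLLOW(S): in S→g h S, the suffix after S is empty (adds nothing new); in D→S D C, S is followed by D C with FIRST {epsilon, g, h}; in D→S D C, the suffix after S is nullable, so FOLLOW(S) ⊇ FOLLOW(D) = {$, g, h}. Thus FOLLOW(S) = {$, g, h}.
FOLLOW(D): in S→h D, the suffix after D is empty, so FOLLOW(D) ⊇ FOLLOW(S) = {$, g, h}; in S→D C g, D is followed by C g with FIRST {g, h}; in D→S D C, D is followed by C with FIRST {epsilon, h}; in D→S D C, the suffix after D is nullable (adds nothing new). Thus FOLLOW(D) = {$, g, h}.
FOLLOW(C): in S→D C g, C is followed by g with FIRST {g}; in C→h C g, C is followed by g with FIRST {g}; in D→S D C, the suffix after C is empty, so FOLLOW(C) ⊇ FOLLOW(D) = {$, g, h}. Thus FOLLOW(C) = {$, g, h}.

{$, g, h}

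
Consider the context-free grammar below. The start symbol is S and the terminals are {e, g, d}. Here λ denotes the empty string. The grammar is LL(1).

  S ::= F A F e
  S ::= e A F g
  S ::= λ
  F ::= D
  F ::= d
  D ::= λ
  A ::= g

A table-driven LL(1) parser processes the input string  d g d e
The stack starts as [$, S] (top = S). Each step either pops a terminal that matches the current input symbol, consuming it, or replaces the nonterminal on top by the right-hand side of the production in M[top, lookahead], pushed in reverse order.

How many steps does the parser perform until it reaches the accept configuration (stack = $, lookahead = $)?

step 1: stack=$ S  input=d g d e $  — expand S ::= F A F e
step 2: stack=$ e F A F  input=d g d e $  — expand F ::= d
step 3: stack=$ e F A d  input=d g d e $  — match d
step 4: stack=$ e F A  input=g d e $  — expand A ::= g
step 5: stack=$ e F g  input=g d e $  — match g
step 6: stack=$ e F  input=d e $  — expand F ::= d
step 7: stack=$ e d  input=d e $  — match d
step 8: stack=$ e  input=e $  — match e
Accept reached after 8 steps.

8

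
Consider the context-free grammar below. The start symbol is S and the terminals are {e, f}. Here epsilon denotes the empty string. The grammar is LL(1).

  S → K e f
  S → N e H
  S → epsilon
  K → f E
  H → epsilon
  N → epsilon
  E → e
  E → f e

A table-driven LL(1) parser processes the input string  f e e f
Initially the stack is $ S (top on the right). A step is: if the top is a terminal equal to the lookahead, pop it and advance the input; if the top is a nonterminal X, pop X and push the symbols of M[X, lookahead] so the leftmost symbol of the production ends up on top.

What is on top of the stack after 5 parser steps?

step 1: stack=$ S  input=f e e f $  — expand S → K e f
step 2: stack=$ f e K  input=f e e f $  — expand K → f E
step 3: stack=$ f e E f  input=f e e f $  — match f
step 4: stack=$ f e E  input=e e f $  — expand E → e
step 5: stack=$ f e e  input=e e f $  — match e
Stack after step 5: $ f e (top = e).

e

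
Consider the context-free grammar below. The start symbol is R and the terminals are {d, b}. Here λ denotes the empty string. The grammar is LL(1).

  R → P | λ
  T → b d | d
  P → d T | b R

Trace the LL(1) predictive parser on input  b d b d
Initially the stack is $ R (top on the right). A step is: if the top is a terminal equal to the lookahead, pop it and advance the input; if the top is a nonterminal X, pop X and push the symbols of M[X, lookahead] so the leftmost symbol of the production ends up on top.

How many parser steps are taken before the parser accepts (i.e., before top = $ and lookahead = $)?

9

step 1: stack=$ R  input=b d b d $  — expand R → P
step 2: stack=$ P  input=b d b d $  — expand P → b R
step 3: stack=$ R b  input=b d b d $  — match b
step 4: stack=$ R  input=d b d $  — expand R → P
step 5: stack=$ P  input=d b d $  — expand P → d T
step 6: stack=$ T d  input=d b d $  — match d
step 7: stack=$ T  input=b d $  — expand T → b d
step 8: stack=$ d b  input=b d $  — match b
step 9: stack=$ d  input=d $  — match d
Accept reached after 9 steps.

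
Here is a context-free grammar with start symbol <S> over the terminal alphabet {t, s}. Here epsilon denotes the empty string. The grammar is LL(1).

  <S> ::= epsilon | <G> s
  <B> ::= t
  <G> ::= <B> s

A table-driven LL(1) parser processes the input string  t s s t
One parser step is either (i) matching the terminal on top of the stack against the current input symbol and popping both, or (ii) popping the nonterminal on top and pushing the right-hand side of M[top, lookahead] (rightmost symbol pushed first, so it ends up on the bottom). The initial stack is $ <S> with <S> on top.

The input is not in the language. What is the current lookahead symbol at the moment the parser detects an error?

step 1: stack=$ <S>  input=t s s t $  — expand <S> ::= <G> s
step 2: stack=$ s <G>  input=t s s t $  — expand <G> ::= <B> s
step 3: stack=$ s s <B>  input=t s s t $  — expand <B> ::= t
step 4: stack=$ s s t  input=t s s t $  — match t
step 5: stack=$ s s  input=s s t $  — match s
step 6: stack=$ s  input=s t $  — match s
step 7: stack=$  input=t $  — error: stack empty but input remains

t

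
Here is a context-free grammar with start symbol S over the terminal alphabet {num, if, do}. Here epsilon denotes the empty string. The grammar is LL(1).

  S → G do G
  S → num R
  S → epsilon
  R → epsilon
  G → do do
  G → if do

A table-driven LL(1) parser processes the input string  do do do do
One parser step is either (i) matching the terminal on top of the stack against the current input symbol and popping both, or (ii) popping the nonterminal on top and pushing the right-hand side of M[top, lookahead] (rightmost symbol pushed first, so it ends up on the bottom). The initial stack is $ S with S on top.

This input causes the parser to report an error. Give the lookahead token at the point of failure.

$

step 1: stack=$ S  input=do do do do $  — expand S → G do G
step 2: stack=$ G do G  input=do do do do $  — expand G → do do
step 3: stack=$ G do do do  input=do do do do $  — match do
step 4: stack=$ G do do  input=do do do $  — match do
step 5: stack=$ G do  input=do do $  — match do
step 6: stack=$ G  input=do $  — expand G → do do
step 7: stack=$ do do  input=do $  — match do
step 8: stack=$ do  input=$  — error: top is terminal do but lookahead is $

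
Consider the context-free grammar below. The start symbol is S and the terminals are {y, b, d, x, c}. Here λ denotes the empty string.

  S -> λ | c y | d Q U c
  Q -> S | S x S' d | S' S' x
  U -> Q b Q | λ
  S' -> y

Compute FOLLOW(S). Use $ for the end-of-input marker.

{$, b, c, d, x, y}

FIRST(S) = {λ, c, d}
FIRST(S') = {y}
FIRST(Q) = {λ, c, d, x, y}  (via S, S x S' d, S' S' x)
FIRST(U) = {λ, b, c, d, x, y}  (via Q b Q)
FOLLOW(S) includes $ since S is the start symbol.
FOLLOW(U): in S->d Q U c, U is followed by c with FIRST {c}. Thus FOLLOW(U) = {c}.
FOLLOW(Q): in S->d Q U c, Q is followed by U c with FIRST {b, c, d, x, y}; in U->Q b Q (occurrence 1), Q is followed by b Q with FIRST {b}; in U->Q b Q (occurrence 2), the suffix after Q is empty, so FOLLOW(Q) ⊇ FOLLOW(U) = {c}. Thus FOLLOW(Q) = {b, c, d, x, y}.
FOLLOW(S): in Q->S, the suffix after S is empty, so FOLLOW(S) ⊇ FOLLOW(Q) = {b, c, d, x, y}; in Q->S x S' d, S is followed by x S' d with FIRST {x}. Thus FOLLOW(S) = {$, b, c, d, x, y}.
FOLLOW(S'): in Q->S x S' d, S' is followed by d with FIRST {d}; in Q->S' S' x (occurrence 1), S' is followed by S' x with FIRST {y}; in Q->S' S' x (occurrence 2), S' is followed by x with FIRST {x}. Thus FOLLOW(S') = {d, x, y}.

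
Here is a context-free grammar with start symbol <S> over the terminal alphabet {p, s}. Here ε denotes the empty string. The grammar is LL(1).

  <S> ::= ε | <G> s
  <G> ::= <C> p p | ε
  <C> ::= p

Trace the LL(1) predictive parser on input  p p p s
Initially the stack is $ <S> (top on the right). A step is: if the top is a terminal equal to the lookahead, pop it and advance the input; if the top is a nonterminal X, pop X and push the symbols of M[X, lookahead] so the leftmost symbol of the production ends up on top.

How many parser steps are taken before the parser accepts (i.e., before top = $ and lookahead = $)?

7

     Stack        Input      Action
  1  $ <S>        p p p s $  expand <S> ::= <G> s
  2  $ s <G>      p p p s $  expand <G> ::= <C> p p
  3  $ s p p <C>  p p p s $  expand <C> ::= p
  4  $ s p p p    p p p s $  match p
  5  $ s p p      p p s $    match p
  6  $ s p        p s $      match p
  7  $ s          s $        match s
Accept reached after 7 steps.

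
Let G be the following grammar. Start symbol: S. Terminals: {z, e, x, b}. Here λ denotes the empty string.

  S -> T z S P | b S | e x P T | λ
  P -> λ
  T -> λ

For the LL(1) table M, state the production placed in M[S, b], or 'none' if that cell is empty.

S -> b S

FIRST(P) = {λ}
FIRST(T) = {λ}
FIRST(S) = {λ, b, e, z}  (via T z S P)
FOLLOW(S) includes $ since S is the start symbol.
FOLLOW(S): in S->T z S P, S is followed by P with FIRST {λ}; in S->T z S P, the suffix after S is nullable (adds nothing new); in S->b S, the suffix after S is empty (adds nothing new). Thus FOLLOW(S) = {$}.
For S -> T z S P: FIRST(T z S P) = {z}, so it goes in M[S, t] for t ∈ {z}.
For S -> b S: FIRST(b S) = {b}, so it goes in M[S, t] for t ∈ {b}.
For S -> e x P T: FIRST(e x P T) = {e}, so it goes in M[S, t] for t ∈ {e}.
For S -> λ: FIRST(λ) = {λ}, so it goes in M[S, t] for t ∈ {}; since λ ∈ FIRST, also for every t ∈ FOLLOW(S) = {$}.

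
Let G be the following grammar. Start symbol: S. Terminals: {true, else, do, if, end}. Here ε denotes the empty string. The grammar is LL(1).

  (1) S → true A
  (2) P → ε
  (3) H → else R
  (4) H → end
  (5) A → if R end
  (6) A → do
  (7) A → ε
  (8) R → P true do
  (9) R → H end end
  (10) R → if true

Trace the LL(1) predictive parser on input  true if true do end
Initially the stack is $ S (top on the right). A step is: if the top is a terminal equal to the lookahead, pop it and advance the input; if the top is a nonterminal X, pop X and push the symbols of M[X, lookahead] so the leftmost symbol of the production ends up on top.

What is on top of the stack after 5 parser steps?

     Stack       Input                  Action
  1  $ S         true if true do end $  expand S → true A
  2  $ A true    true if true do end $  match true
  3  $ A         if true do end $       expand A → if R end
  4  $ end R if  if true do end $       match if
  5  $ end R     true do end $          expand R → P true do
Stack after step 5: $ end do true P (top = P).

P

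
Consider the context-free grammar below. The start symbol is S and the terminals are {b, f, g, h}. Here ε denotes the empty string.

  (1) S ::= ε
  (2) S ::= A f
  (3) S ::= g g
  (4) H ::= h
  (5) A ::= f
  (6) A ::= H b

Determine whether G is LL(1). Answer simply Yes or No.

Yes

FIRST(S) = {ε, f, g, h}
FIRST(H) = {h}
FIRST(A) = {f, h}
FOLLOW(S) = {$}
FOLLOW(H) = {b}
FOLLOW(A) = {f}
Each cell of M receives at most one production.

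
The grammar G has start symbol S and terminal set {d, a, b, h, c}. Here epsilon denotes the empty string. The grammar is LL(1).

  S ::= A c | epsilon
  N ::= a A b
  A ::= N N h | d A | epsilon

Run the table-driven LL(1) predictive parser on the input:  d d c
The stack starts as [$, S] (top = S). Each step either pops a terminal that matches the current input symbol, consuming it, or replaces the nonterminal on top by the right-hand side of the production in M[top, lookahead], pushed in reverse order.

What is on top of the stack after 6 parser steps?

     Stack    Input    Action
  1  $ S      d d c $  expand S ::= A c
  2  $ c A    d d c $  expand A ::= d A
  3  $ c A d  d d c $  match d
  4  $ c A    d c $    expand A ::= d A
  5  $ c A d  d c $    match d
  6  $ c A    c $      expand A ::= epsilon
Stack after step 6: $ c (top = c).

c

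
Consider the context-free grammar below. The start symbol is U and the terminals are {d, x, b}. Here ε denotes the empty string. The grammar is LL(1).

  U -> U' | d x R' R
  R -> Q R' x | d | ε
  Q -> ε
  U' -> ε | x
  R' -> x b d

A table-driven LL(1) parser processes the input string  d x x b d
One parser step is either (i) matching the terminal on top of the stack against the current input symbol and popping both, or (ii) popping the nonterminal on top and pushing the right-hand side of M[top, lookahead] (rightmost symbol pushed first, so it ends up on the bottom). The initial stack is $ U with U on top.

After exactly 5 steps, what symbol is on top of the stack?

step 1: stack=$ U  input=d x x b d $  — expand U -> d x R' R
step 2: stack=$ R R' x d  input=d x x b d $  — match d
step 3: stack=$ R R' x  input=x x b d $  — match x
step 4: stack=$ R R'  input=x b d $  — expand R' -> x b d
step 5: stack=$ R d b x  input=x b d $  — match x
Stack after step 5: $ R d b (top = b).

b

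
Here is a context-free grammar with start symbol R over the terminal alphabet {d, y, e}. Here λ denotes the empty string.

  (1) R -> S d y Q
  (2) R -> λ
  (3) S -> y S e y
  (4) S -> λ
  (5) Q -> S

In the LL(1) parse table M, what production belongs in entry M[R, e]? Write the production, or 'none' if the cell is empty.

FIRST(S) = {λ, y}
FIRST(R) = {λ, d, y}  (via S d y Q)
FIRST(Q) = {λ, y}  (via S)
FOLLOW(R) includes $ since R is the start symbol.
FOLLOW(R): R appears on no right-hand side. Thus FOLLOW(R) = {$}.
For R -> S d y Q: FIRST(S d y Q) = {d, y}, so it goes in M[R, t] for t ∈ {d, y}.
For R -> λ: FIRST(λ) = {λ}, so it goes in M[R, t] for t ∈ {}; since λ ∈ FIRST, also for every t ∈ FOLLOW(R) = {$}.
None of these place a production in M[R, e].

none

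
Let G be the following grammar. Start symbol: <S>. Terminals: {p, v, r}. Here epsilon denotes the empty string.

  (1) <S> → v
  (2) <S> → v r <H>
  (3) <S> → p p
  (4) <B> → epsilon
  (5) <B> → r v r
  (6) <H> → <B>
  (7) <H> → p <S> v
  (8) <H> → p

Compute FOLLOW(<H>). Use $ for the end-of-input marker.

{$, v}

FIRST(<S>) = {p, v}
FIRST(<B>) = {epsilon, r}
FIRST(<H>) = {epsilon, p, r}  (via <B>)
FOLLOW(<S>) includes $ since <S> is the start symbol.
FOLLOW(<S>): in <H>→p <S> v, <S> is followed by v with FIRST {v}. Thus FOLLOW(<S>) = {$, v}.
FOLLOW(<H>): in <S>→v r <H>, the suffix after <H> is empty, so FOLLOW(<H>) ⊇ FOLLOW(<S>) = {$, v}. Thus FOLLOW(<H>) = {$, v}.
FOLLOW(<B>): in <H>→<B>, the suffix after <B> is empty, so FOLLOW(<B>) ⊇ FOLLOW(<H>) = {$, v}. Thus FOLLOW(<B>) = {$, v}.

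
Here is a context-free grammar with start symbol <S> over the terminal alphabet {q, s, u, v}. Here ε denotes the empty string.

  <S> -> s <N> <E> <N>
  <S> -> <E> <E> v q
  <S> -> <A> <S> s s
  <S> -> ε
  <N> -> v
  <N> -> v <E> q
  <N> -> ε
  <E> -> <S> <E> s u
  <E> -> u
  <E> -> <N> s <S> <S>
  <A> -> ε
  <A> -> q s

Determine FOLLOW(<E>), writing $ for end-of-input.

FIRST(<N>) = {ε, v}
FIRST(<A>) = {ε, q}
FIRST(<S>) = {ε, q, s, u, v}  (via <E> <E> v q, <A> <S> s s)
FIRST(<E>) = {q, s, u, v}  (via <S> <E> s u, <N> s <S> <S>)
FOLLOW(<S>) includes $ since <S> is the start symbol.
FOLLOW(<A>): in <S>-><A> <S> s s, <A> is followed by <S> s s with FIRST {q, s, u, v}. Thus FOLLOW(<A>) = {q, s, u, v}.
FOLLOW(<S>): in <S>-><A> <S> s s, <S> is followed by s s with FIRST {s}; in <E>-><S> <E> s u, <S> is followed by <E> s u with FIRST {q, s, u, v}; in <E>-><N> s <S> <S> (occurrence 1), <S> is followed by <S> with FIRST {ε, q, s, u, v}; in <E>-><N> s <S> <S> (occurrence 1), the suffix after <S> is nullable, so FOLLOW(<S>) ⊇ FOLLOW(<E>) = {$, q, s, u, v}; in <E>-><N> s <S> <S> (occurrence 2), the suffix after <S> is empty, so FOLLOW(<S>) ⊇ FOLLOW(<E>) = {$, q, s, u, v}. Thus FOLLOW(<S>) = {$, q, s, u, v}.
FOLLOW(<N>): in <S>->s <N> <E> <N> (occurrence 1), <N> is followed by <E> <N> with FIRST {q, s, u, v}; in <S>->s <N> <E> <N> (occurrence 2), the suffix after <N> is empty, so FOLLOW(<N>) ⊇ FOLLOW(<S>) = {$, q, s, u, v}; in <E>-><N> s <S> <S>, <N> is followed by s <S> <S> with FIRST {s}. Thus FOLLOW(<N>) = {$, q, s, u, v}.
FOLLOW(<E>): in <S>->s <N> <E> <N>, <E> is followed by <N> with FIRST {ε, v}; in <S>->s <N> <E> <N>, the suffix after <E> is nullable, so FOLLOW(<E>) ⊇ FOLLOW(<S>) = {$, q, s, u, v}; in <S>-><E> <E> v q (occurrence 1), <E> is followed by <E> v q with FIRST {q, s, u, v}; in <S>-><E> <E> v q (occurrence 2), <E> is followed by v q with FIRST {v}; in <N>->v <E> q, <E> is followed by q with FIRST {q}; in <E>-><S> <E> s u, <E> is followed by s u with FIRST {s}. Thus FOLLOW(<E>) = {$, q, s, u, v}.

{$, q, s, u, v}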